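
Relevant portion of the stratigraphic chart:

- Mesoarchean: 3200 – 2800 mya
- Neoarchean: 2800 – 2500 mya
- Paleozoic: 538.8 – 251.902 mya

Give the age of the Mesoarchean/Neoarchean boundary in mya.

The Mesoarchean ends and the Neoarchean begins at 2800 mya.

2800 mya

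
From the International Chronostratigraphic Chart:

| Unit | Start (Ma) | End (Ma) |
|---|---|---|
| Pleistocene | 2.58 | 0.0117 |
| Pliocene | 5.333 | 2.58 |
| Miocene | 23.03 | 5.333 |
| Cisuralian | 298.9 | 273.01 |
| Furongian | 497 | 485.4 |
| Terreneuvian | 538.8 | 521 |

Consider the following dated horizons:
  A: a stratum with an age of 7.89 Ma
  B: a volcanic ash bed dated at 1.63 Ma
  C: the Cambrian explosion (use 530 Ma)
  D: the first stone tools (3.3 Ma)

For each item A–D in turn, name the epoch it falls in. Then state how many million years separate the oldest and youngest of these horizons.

A — Miocene; B — Pleistocene; C — Terreneuvian; D — Pliocene; span 528.37 million years

A: 7.89 Ma lies in 23.03–5.333 Ma, so Miocene.
B: 1.63 Ma lies in 2.58–0.0117 Ma, so Pleistocene.
C: 530 Ma lies in 538.8–521 Ma, so Terreneuvian.
D: 3.3 Ma lies in 5.333–2.58 Ma, so Pliocene.
Oldest = 530 Ma, youngest = 1.63 Ma → span 528.37 Myr.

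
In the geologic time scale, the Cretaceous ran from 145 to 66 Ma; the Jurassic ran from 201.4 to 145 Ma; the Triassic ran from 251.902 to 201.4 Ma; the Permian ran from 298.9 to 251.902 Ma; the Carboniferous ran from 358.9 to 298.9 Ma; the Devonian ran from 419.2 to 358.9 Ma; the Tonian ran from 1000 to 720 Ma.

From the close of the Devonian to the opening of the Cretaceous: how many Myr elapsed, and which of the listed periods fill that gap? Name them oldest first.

End of Devonian = 358.9 Ma; start of Cretaceous = 145 Ma.
Gap = 358.9 − 145 = 213.9 Myr.
Periods wholly inside 358.9–145 Ma: Carboniferous (358.9–298.9), Permian (298.9–251.902), Triassic (251.902–201.4), Jurassic (201.4–145).

213.9 million years; Carboniferous, Permian, Triassic, Jurassic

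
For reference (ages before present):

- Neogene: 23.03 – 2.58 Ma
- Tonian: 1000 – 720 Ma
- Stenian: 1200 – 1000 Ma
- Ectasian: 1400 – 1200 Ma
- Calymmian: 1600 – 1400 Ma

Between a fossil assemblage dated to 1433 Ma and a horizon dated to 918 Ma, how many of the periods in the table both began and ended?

1433 Ma sits inside the Calymmian (1600–1400) and 918 Ma inside the Tonian (1000–720); neither of those is wholly between the two dates.
The listed periods lying completely between them are Ectasian, Stenian — 2 in all.

2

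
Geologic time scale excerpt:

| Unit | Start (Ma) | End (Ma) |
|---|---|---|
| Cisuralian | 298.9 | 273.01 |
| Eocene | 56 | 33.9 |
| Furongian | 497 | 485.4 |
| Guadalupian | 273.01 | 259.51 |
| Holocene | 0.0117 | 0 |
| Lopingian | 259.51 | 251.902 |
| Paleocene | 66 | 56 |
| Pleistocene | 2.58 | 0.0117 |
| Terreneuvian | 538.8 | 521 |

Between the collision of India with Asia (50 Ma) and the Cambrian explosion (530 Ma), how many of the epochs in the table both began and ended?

530 Ma sits inside the Terreneuvian (538.8–521) and 50 Ma inside the Eocene (56–33.9); neither of those is wholly between the two dates.
The listed epochs lying completely between them are Furongian, Cisuralian, Guadalupian, Lopingian, Paleocene — 5 in all.

5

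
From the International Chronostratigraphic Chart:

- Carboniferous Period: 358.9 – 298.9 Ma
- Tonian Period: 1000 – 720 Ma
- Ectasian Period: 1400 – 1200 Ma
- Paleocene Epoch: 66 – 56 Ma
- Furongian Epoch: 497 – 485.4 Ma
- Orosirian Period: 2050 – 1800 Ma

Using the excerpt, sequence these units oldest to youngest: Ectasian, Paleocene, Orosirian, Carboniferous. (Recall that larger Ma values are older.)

Orosirian, Ectasian, Carboniferous, Paleocene

Sorting by start age (descending Ma, since larger Ma = older): Orosirian start 2050, Ectasian start 1400, Carboniferous start 358.9, Paleocene start 66.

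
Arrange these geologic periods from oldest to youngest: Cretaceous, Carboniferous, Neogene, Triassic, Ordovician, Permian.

Group by era (each group listed oldest first) — Paleozoic: Ordovician, Carboniferous, Permian; Mesozoic: Triassic, Cretaceous; Cenozoic: Neogene. The eras run Paleozoic → Mesozoic → Cenozoic. Concatenating the groups in that era order gives oldest to youngest directly.

Ordovician → Carboniferous → Permian → Triassic → Cretaceous → Neogene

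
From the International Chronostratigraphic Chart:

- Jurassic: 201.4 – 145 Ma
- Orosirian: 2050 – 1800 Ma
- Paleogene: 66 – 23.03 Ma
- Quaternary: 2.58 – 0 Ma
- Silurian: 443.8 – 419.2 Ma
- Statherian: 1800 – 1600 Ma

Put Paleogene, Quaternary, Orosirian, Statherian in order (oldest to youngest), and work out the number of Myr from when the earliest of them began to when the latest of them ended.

Orosirian → Statherian → Paleogene → Quaternary; total span 2050 Myr

Start ages (Ma): Orosirian 2050, Statherian 1800, Paleogene 66, Quaternary 2.58.
Ordered oldest to youngest: Orosirian, Statherian, Paleogene, Quaternary.
Span = 2050 − 0 = 2050 Myr.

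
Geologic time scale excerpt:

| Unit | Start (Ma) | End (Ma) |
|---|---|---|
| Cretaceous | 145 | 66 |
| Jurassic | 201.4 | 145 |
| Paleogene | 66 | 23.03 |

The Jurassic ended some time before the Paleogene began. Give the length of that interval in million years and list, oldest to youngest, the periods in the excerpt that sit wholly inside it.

79 million years; Cretaceous

End of Jurassic = 145 Ma; start of Paleogene = 66 Ma.
Gap = 145 − 66 = 79 Myr.
Periods wholly inside 145–66 Ma: Cretaceous (145–66).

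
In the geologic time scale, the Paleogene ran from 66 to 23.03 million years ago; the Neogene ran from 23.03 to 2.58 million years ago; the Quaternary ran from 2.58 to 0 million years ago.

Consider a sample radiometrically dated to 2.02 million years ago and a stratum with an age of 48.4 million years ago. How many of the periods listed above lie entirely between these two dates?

1

The older date is 48.4 Ma and the younger is 2.02 Ma.
Periods with start < 48.4 and end > 2.02 Ma: Neogene (23.03–2.58).
That is 1 complete period.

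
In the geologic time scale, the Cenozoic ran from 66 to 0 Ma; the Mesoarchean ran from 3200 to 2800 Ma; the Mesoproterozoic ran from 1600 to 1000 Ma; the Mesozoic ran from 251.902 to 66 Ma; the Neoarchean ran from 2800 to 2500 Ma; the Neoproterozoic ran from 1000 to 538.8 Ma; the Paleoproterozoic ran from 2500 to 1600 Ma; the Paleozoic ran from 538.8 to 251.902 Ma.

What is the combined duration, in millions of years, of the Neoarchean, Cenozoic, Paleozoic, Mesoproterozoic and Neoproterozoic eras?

Each duration: Neoarchean = 300; Cenozoic = 66; Paleozoic = 286.898; Mesoproterozoic = 600; Neoproterozoic = 461.2.
Sum: 300 + 66 + 286.898 + 600 + 461.2 = 1714.098 Myr.

1714.098 million years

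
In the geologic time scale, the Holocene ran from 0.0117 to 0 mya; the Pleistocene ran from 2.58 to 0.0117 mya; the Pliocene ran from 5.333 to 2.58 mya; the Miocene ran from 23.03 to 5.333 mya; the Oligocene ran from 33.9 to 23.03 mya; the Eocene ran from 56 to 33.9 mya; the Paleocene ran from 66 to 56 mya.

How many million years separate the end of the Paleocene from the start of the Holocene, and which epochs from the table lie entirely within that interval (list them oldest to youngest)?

The Paleocene closes at 56 Ma and the Holocene opens at 0.0117 Ma, so the interval is 56 − 0.0117 = 55.9883 Myr.
An epoch fits inside if it starts at or after 56 Ma and ends at or before 0.0117 Ma; oldest first that gives Eocene, Oligocene, Miocene, Pliocene, Pleistocene.

55.9883 million years; Eocene, Oligocene, Miocene, Pliocene, Pleistocene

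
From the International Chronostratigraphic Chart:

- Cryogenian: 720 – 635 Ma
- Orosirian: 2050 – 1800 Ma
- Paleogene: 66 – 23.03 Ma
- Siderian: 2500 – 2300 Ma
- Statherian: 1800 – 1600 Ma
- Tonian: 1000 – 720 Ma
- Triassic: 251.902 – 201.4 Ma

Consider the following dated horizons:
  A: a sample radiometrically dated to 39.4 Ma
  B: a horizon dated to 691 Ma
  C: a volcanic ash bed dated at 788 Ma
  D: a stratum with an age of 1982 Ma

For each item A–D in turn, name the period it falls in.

A — Paleogene; B — Cryogenian; C — Tonian; D — Orosirian

Match each age against the start–end ranges in the excerpt: A = 39.4 Ma → Paleogene (66–23.03); B = 691 Ma → Cryogenian (720–635); C = 788 Ma → Tonian (1000–720); D = 1982 Ma → Orosirian (2050–1800).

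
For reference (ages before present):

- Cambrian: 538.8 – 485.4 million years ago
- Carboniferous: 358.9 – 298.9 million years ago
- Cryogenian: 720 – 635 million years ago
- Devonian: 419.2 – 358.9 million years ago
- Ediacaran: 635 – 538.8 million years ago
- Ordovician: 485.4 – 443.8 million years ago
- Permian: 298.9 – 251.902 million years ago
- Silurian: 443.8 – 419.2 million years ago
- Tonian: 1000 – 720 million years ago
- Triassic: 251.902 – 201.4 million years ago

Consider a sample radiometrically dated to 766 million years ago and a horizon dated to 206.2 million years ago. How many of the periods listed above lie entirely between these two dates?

8

The older date is 766 Ma and the younger is 206.2 Ma.
Periods with start < 766 and end > 206.2 Ma: Cryogenian (720–635), Ediacaran (635–538.8), Cambrian (538.8–485.4), Ordovician (485.4–443.8), Silurian (443.8–419.2), Devonian (419.2–358.9), Carboniferous (358.9–298.9), Permian (298.9–251.902).
That is 8 complete periods.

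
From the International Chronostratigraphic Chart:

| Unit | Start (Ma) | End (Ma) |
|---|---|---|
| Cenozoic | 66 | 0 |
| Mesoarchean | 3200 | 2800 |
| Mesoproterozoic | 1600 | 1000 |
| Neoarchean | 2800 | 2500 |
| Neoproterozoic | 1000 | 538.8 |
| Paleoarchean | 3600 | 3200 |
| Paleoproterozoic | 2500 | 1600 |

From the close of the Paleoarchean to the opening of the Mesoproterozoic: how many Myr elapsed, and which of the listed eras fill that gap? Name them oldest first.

The Paleoarchean closes at 3200 Ma and the Mesoproterozoic opens at 1600 Ma, so the interval is 3200 − 1600 = 1600 Myr.
An era fits inside if it starts at or after 3200 Ma and ends at or before 1600 Ma; oldest first that gives Mesoarchean, Neoarchean, Paleoproterozoic.

1600 million years; Mesoarchean, Neoarchean, Paleoproterozoic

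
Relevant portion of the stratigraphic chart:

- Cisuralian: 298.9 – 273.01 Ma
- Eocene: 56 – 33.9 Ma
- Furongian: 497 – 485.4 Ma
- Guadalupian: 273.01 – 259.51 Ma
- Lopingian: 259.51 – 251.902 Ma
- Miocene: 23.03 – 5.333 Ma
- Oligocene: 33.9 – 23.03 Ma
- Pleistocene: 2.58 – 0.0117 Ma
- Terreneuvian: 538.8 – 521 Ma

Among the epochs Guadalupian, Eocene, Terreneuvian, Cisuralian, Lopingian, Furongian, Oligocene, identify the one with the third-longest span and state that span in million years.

Terreneuvian, 17.8 million years

Start − end for each: Guadalupian 273.01 − 259.51 = 13.5; Eocene 56 − 33.9 = 22.1; Terreneuvian 538.8 − 521 = 17.8; Cisuralian 298.9 − 273.01 = 25.89; Lopingian 259.51 − 251.902 = 7.608; Furongian 497 − 485.4 = 11.6; Oligocene 33.9 − 23.03 = 10.87.
Ranking these from longest: Cisuralian > Eocene > Terreneuvian > Guadalupian > Furongian > Oligocene > Lopingian.
Position 3 in that ranking is Terreneuvian, which lasted 17.8 Myr.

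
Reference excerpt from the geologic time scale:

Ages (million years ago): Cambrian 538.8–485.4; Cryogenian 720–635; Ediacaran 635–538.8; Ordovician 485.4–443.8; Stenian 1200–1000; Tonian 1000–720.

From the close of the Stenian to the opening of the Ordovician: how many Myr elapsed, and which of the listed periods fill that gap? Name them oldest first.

The Stenian closes at 1000 Ma and the Ordovician opens at 485.4 Ma, so the interval is 1000 − 485.4 = 514.6 Myr.
A period fits inside if it starts at or after 1000 Ma and ends at or before 485.4 Ma; oldest first that gives Tonian, Cryogenian, Ediacaran, Cambrian.

514.6 million years; Tonian, Cryogenian, Ediacaran, Cambrian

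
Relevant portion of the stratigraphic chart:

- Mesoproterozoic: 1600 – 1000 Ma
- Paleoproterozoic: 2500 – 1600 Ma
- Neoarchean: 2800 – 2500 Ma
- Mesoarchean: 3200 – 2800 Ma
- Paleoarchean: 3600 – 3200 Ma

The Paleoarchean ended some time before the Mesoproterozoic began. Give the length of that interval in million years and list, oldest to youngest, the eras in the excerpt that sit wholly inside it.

End of Paleoarchean = 3200 Ma; start of Mesoproterozoic = 1600 Ma.
Gap = 3200 − 1600 = 1600 Myr.
Eras wholly inside 3200–1600 Ma: Mesoarchean (3200–2800), Neoarchean (2800–2500), Paleoproterozoic (2500–1600).

1600 million years; Mesoarchean, Neoarchean, Paleoproterozoic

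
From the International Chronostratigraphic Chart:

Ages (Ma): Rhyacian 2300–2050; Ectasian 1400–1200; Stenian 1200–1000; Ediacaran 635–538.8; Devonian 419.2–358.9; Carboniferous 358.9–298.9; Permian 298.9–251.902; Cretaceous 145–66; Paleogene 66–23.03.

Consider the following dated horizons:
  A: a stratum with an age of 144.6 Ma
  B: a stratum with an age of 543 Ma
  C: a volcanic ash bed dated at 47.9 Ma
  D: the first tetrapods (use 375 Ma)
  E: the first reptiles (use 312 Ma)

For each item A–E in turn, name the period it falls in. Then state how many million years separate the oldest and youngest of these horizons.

Match each age against the start–end ranges in the excerpt: A = 144.6 Ma → Cretaceous (145–66); B = 543 Ma → Ediacaran (635–538.8); C = 47.9 Ma → Paleogene (66–23.03); D = 375 Ma → Devonian (419.2–358.9); E = 312 Ma → Carboniferous (358.9–298.9).
The largest age is 543 Ma and the smallest is 47.9 Ma; their difference is 495.1 Myr.

A — Cretaceous; B — Ediacaran; C — Paleogene; D — Devonian; E — Carboniferous; span 495.1 million years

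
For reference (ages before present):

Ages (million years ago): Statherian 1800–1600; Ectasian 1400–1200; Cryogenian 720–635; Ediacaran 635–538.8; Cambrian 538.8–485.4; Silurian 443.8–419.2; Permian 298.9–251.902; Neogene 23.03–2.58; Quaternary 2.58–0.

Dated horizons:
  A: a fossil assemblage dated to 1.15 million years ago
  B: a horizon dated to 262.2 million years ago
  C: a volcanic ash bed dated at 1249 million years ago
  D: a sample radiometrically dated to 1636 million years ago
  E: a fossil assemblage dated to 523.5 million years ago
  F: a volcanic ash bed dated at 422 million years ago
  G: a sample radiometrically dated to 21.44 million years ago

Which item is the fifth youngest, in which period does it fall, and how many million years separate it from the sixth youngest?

E, in the Cambrian; 725.5 million years to C

Smaller Ma means younger, so youngest first: A 1.15 < G 21.44 < B 262.2 < F 422 < E 523.5 < C 1249 < D 1636.
Counting 5 along gives E (523.5 Ma); the excerpt puts that inside the Cambrian, 538.8–485.4 Ma.
Next in line is C (1249 Ma), and 1249 − 523.5 = 725.5 Myr.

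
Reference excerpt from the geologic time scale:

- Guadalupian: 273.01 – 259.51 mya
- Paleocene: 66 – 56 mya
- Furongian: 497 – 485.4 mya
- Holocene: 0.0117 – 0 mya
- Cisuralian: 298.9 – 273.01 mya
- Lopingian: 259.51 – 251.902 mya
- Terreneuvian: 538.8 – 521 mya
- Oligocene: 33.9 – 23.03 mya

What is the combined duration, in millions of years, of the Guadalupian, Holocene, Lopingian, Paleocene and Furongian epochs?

Each duration: Guadalupian = 13.5; Holocene = 0.0117; Lopingian = 7.608; Paleocene = 10; Furongian = 11.6.
Sum: 13.5 + 0.0117 + 7.608 + 10 + 11.6 = 42.7197 Myr.

42.7197 million years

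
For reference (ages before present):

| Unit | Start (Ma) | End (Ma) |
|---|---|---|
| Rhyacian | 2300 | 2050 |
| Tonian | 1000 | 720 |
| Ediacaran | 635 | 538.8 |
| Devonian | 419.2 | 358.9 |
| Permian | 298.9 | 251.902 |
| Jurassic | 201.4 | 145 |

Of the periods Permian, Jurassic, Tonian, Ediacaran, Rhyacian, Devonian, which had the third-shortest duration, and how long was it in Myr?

Start − end for each: Permian 298.9 − 251.902 = 46.998; Jurassic 201.4 − 145 = 56.4; Tonian 1000 − 720 = 280; Ediacaran 635 − 538.8 = 96.2; Rhyacian 2300 − 2050 = 250; Devonian 419.2 − 358.9 = 60.3.
Ranking these from shortest: Permian < Jurassic < Devonian < Ediacaran < Rhyacian < Tonian.
Position 3 in that ranking is Devonian, which lasted 60.3 Myr.

Devonian, 60.3 million years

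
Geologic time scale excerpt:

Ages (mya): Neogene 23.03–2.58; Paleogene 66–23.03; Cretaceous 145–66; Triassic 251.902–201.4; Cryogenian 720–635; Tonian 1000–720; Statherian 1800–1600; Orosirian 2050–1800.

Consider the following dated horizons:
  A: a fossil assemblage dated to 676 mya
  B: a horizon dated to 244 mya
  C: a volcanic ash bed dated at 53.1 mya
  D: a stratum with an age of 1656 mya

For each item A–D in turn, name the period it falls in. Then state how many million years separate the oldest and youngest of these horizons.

A — Cryogenian; B — Triassic; C — Paleogene; D — Statherian; span 1602.9 million years

Match each age against the start–end ranges in the excerpt: A = 676 Ma → Cryogenian (720–635); B = 244 Ma → Triassic (251.902–201.4); C = 53.1 Ma → Paleogene (66–23.03); D = 1656 Ma → Statherian (1800–1600).
The largest age is 1656 Ma and the smallest is 53.1 Ma; their difference is 1602.9 Myr.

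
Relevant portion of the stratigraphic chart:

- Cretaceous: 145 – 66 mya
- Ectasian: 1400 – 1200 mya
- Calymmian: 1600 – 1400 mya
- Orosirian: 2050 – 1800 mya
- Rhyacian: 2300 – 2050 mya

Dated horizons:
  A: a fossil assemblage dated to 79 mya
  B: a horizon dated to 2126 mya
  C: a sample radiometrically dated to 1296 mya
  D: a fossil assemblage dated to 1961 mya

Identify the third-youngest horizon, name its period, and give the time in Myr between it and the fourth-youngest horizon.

D, in the Orosirian; 165 million years to B

Sorted youngest-first by Ma: A (79), C (1296), D (1961), B (2126).
The third youngest is D at 1961 Ma, which lies in 2050–1800 Ma: the Orosirian.
The fourth youngest is B at 2126 Ma; separation = |1961 − 2126| = 165 Myr.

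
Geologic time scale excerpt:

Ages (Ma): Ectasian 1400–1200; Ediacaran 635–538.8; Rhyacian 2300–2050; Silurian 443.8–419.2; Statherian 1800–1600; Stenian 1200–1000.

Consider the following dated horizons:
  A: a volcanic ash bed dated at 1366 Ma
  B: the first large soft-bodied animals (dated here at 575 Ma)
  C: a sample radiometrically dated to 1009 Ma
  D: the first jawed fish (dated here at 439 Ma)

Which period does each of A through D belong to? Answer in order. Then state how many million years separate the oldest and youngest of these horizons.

A — Ectasian; B — Ediacaran; C — Stenian; D — Silurian; span 927 million years

A: 1366 Ma lies in 1400–1200 Ma, so Ectasian.
B: 575 Ma lies in 635–538.8 Ma, so Ediacaran.
C: 1009 Ma lies in 1200–1000 Ma, so Stenian.
D: 439 Ma lies in 443.8–419.2 Ma, so Silurian.
Oldest = 1366 Ma, youngest = 439 Ma → span 927 Myr.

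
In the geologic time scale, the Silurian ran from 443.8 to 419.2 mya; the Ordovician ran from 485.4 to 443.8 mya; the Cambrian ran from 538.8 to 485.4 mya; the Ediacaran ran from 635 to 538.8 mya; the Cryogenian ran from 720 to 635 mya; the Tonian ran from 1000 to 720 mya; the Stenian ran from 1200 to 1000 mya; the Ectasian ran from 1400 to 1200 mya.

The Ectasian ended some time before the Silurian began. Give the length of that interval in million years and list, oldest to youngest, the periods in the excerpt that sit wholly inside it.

756.2 million years; Stenian, Tonian, Cryogenian, Ediacaran, Cambrian, Ordovician

The Ectasian closes at 1200 Ma and the Silurian opens at 443.8 Ma, so the interval is 1200 − 443.8 = 756.2 Myr.
A period fits inside if it starts at or after 1200 Ma and ends at or before 443.8 Ma; oldest first that gives Stenian, Tonian, Cryogenian, Ediacaran, Cambrian, Ordovician.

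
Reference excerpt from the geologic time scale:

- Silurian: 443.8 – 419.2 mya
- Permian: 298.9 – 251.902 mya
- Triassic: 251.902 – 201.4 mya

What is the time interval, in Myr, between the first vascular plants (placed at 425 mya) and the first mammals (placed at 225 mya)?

425 − 225 = 200 million years.

200 million years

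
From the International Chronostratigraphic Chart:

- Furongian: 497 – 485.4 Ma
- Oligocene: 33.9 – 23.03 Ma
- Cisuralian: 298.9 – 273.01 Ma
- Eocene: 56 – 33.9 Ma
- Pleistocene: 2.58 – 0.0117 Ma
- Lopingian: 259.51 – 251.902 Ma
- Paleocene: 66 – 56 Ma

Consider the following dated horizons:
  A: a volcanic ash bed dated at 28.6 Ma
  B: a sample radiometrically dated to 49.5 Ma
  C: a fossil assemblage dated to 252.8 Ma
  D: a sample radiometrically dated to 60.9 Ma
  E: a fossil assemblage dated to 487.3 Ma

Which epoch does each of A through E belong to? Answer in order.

A — Oligocene; B — Eocene; C — Lopingian; D — Paleocene; E — Furongian

A: 28.6 Ma lies in 33.9–23.03 Ma, so Oligocene.
B: 49.5 Ma lies in 56–33.9 Ma, so Eocene.
C: 252.8 Ma lies in 259.51–251.902 Ma, so Lopingian.
D: 60.9 Ma lies in 66–56 Ma, so Paleocene.
E: 487.3 Ma lies in 497–485.4 Ma, so Furongian.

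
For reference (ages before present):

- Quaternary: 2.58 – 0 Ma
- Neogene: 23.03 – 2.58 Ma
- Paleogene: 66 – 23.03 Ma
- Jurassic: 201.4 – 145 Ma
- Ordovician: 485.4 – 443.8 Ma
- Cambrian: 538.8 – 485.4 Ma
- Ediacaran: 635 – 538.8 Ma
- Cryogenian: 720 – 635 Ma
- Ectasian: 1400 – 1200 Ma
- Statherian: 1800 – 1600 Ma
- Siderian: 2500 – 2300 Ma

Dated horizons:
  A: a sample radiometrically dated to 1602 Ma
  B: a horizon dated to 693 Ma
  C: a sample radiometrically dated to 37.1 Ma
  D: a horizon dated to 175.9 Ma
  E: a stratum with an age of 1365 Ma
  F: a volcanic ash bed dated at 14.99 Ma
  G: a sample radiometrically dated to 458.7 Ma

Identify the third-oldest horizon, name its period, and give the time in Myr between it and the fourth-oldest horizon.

B, in the Cryogenian; 234.3 million years to G

Larger Ma means older, so oldest first: A 1602 > E 1365 > B 693 > G 458.7 > D 175.9 > C 37.1 > F 14.99.
Counting 3 along gives B (693 Ma); the excerpt puts that inside the Cryogenian, 720–635 Ma.
Next in line is G (458.7 Ma), and 693 − 458.7 = 234.3 Myr.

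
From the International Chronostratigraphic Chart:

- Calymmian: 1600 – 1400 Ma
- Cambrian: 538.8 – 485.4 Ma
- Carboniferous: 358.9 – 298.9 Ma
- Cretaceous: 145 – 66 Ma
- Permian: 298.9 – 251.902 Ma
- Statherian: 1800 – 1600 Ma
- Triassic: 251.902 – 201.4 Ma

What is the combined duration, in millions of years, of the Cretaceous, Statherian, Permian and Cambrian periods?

Each duration: Cretaceous = 79; Statherian = 200; Permian = 46.998; Cambrian = 53.4.
Sum: 79 + 200 + 46.998 + 53.4 = 379.398 Myr.

379.398 million years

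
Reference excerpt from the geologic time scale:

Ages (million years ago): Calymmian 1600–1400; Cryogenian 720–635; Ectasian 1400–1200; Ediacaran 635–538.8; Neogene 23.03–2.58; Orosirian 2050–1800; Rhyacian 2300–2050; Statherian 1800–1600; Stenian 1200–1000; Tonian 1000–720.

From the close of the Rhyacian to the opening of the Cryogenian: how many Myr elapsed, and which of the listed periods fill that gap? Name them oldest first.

End of Rhyacian = 2050 Ma; start of Cryogenian = 720 Ma.
Gap = 2050 − 720 = 1330 Myr.
Periods wholly inside 2050–720 Ma: Orosirian (2050–1800), Statherian (1800–1600), Calymmian (1600–1400), Ectasian (1400–1200), Stenian (1200–1000), Tonian (1000–720).

1330 million years; Orosirian, Statherian, Calymmian, Ectasian, Stenian, Tonian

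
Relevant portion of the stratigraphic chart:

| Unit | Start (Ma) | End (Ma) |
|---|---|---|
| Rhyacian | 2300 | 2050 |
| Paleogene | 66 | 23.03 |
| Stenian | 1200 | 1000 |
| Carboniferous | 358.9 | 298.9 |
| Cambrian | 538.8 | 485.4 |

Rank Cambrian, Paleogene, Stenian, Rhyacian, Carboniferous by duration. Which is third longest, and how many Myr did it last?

Carboniferous, 60 million years

Start − end for each: Cambrian 538.8 − 485.4 = 53.4; Paleogene 66 − 23.03 = 42.97; Stenian 1200 − 1000 = 200; Rhyacian 2300 − 2050 = 250; Carboniferous 358.9 − 298.9 = 60.
Ranking these from longest: Rhyacian > Stenian > Carboniferous > Cambrian > Paleogene.
Position 3 in that ranking is Carboniferous, which lasted 60 Myr.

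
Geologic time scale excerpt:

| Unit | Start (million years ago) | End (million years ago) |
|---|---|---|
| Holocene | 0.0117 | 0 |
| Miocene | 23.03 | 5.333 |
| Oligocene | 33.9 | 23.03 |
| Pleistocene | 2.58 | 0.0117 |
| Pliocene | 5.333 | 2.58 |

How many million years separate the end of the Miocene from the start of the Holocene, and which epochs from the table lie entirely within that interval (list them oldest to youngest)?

5.3213 million years; Pliocene, Pleistocene

The Miocene closes at 5.333 Ma and the Holocene opens at 0.0117 Ma, so the interval is 5.333 − 0.0117 = 5.3213 Myr.
An epoch fits inside if it starts at or after 5.333 Ma and ends at or before 0.0117 Ma; oldest first that gives Pliocene, Pleistocene.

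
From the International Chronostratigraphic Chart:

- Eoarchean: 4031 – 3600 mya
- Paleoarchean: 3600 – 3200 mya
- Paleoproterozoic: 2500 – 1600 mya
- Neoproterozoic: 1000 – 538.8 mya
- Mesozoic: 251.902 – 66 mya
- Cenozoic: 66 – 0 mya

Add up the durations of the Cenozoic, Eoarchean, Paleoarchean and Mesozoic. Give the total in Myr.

1082.902 million years

Each duration: Cenozoic = 66; Eoarchean = 431; Paleoarchean = 400; Mesozoic = 185.902.
Sum: 66 + 431 + 400 + 185.902 = 1082.902 Myr.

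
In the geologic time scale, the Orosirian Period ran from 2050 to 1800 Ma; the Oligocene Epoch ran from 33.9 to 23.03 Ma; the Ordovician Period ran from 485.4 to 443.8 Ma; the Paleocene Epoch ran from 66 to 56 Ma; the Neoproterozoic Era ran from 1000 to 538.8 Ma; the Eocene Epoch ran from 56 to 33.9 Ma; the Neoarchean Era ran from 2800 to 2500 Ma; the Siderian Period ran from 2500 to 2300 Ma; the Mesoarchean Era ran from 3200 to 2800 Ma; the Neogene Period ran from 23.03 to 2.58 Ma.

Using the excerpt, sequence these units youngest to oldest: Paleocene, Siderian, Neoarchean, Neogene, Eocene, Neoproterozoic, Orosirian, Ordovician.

Neogene, Eocene, Paleocene, Ordovician, Neoproterozoic, Orosirian, Siderian, Neoarchean

Sorting by start age (ascending Ma, since larger Ma = older): Neogene began 23.03, Eocene began 56, Paleocene began 66, Ordovician began 485.4, Neoproterozoic began 1000, Orosirian began 2050, Siderian began 2500, Neoarchean began 2800.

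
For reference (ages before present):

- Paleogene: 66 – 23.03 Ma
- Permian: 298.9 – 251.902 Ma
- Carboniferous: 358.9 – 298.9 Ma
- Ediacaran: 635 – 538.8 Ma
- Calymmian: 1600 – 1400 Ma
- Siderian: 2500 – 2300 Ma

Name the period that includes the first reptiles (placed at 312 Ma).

312 Ma lies between 358.9 and 298.9 Ma, so it falls in the Carboniferous.

Carboniferous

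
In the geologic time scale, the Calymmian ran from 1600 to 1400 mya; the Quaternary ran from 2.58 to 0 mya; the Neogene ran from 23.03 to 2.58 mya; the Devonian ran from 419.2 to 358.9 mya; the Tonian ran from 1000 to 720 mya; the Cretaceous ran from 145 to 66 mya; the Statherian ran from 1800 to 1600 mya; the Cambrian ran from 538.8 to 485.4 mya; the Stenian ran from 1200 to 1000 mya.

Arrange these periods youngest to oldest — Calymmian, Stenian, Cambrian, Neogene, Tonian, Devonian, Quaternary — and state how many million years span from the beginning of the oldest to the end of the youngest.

Quaternary, Neogene, Devonian, Cambrian, Tonian, Stenian, Calymmian; total span 1600 Myr

Start ages (Ma): Calymmian 1600, Stenian 1200, Tonian 1000, Cambrian 538.8, Devonian 419.2, Neogene 23.03, Quaternary 2.58.
Ordered youngest to oldest: Quaternary, Neogene, Devonian, Cambrian, Tonian, Stenian, Calymmian.
Span = 1600 − 0 = 1600 Myr.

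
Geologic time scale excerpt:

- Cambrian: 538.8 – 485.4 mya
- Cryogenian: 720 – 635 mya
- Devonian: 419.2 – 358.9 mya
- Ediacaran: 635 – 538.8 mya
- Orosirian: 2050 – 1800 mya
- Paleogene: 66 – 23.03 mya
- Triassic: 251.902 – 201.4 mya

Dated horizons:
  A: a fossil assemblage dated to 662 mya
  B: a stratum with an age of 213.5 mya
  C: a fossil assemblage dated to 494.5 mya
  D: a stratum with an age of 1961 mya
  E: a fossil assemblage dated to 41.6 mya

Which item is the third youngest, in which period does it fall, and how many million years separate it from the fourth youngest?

Sorted youngest-first by Ma: E (41.6), B (213.5), C (494.5), A (662), D (1961).
The third youngest is C at 494.5 Ma, which lies in 538.8–485.4 Ma: the Cambrian.
The fourth youngest is A at 662 Ma; separation = |494.5 − 662| = 167.5 Myr.

C, in the Cambrian; 167.5 million years to A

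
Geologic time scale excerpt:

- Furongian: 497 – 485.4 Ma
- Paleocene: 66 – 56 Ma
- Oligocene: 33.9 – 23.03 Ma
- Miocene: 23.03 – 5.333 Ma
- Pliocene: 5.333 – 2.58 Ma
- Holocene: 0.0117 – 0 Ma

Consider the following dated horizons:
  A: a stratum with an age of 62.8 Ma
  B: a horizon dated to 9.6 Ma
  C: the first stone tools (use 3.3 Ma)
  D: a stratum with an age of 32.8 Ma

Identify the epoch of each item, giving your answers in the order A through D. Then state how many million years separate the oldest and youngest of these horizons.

A — Paleocene; B — Miocene; C — Pliocene; D — Oligocene; span 59.5 million years

A: 62.8 Ma lies in 66–56 Ma, so Paleocene.
B: 9.6 Ma lies in 23.03–5.333 Ma, so Miocene.
C: 3.3 Ma lies in 5.333–2.58 Ma, so Pliocene.
D: 32.8 Ma lies in 33.9–23.03 Ma, so Oligocene.
Oldest = 62.8 Ma, youngest = 3.3 Ma → span 59.5 Myr.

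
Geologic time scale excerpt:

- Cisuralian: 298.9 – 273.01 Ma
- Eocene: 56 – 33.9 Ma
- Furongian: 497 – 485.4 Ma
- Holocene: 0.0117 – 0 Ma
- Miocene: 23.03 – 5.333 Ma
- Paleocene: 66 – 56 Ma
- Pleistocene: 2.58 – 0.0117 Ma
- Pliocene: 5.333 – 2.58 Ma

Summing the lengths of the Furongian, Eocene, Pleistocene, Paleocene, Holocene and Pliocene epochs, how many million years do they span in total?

Each duration: Furongian = 11.6; Eocene = 22.1; Pleistocene = 2.5683; Paleocene = 10; Holocene = 0.0117; Pliocene = 2.753.
Sum: 11.6 + 22.1 + 2.5683 + 10 + 0.0117 + 2.753 = 49.033 Myr.

49.033 million years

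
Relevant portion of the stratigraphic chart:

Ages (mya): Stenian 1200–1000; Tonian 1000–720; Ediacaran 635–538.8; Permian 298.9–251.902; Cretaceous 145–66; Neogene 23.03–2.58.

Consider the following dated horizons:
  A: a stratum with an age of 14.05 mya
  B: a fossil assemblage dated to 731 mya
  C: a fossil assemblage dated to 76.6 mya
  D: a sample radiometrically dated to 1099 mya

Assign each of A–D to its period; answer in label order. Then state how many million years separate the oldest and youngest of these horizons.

A — Neogene; B — Tonian; C — Cretaceous; D — Stenian; span 1084.95 million years

A: 14.05 Ma lies in 23.03–2.58 Ma, so Neogene.
B: 731 Ma lies in 1000–720 Ma, so Tonian.
C: 76.6 Ma lies in 145–66 Ma, so Cretaceous.
D: 1099 Ma lies in 1200–1000 Ma, so Stenian.
Oldest = 1099 Ma, youngest = 14.05 Ma → span 1084.95 Myr.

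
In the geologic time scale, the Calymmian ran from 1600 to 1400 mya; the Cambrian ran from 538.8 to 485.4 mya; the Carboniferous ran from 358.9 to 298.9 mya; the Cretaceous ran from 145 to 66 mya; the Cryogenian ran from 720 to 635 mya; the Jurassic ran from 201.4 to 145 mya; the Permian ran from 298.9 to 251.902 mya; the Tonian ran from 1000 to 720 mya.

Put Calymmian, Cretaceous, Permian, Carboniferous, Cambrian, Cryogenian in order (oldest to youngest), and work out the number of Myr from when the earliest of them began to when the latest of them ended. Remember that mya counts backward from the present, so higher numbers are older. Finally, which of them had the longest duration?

Start ages (Ma): Calymmian 1600, Cryogenian 720, Cambrian 538.8, Carboniferous 358.9, Permian 298.9, Cretaceous 145.
Ordered oldest to youngest: Calymmian, Cryogenian, Cambrian, Carboniferous, Permian, Cretaceous.
Span = 1600 − 66 = 1534 Myr.
Durations: Cambrian 53.4, Carboniferous 60, Permian 46.998, Cryogenian 85, Calymmian 200, Cretaceous 79 → longest is Calymmian (200 Myr).

Calymmian, Cryogenian, Cambrian, Carboniferous, Permian, Cretaceous; total span 1534 Myr; longest is Calymmian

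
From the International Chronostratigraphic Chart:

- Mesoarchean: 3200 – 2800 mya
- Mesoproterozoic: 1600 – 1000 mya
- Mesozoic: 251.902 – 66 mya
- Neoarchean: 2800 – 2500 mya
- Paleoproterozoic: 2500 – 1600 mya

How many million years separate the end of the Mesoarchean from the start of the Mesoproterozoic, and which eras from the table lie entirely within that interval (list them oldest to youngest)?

1200 million years; Neoarchean, Paleoproterozoic

The Mesoarchean closes at 2800 Ma and the Mesoproterozoic opens at 1600 Ma, so the interval is 2800 − 1600 = 1200 Myr.
An era fits inside if it starts at or after 2800 Ma and ends at or before 1600 Ma; oldest first that gives Neoarchean, Paleoproterozoic.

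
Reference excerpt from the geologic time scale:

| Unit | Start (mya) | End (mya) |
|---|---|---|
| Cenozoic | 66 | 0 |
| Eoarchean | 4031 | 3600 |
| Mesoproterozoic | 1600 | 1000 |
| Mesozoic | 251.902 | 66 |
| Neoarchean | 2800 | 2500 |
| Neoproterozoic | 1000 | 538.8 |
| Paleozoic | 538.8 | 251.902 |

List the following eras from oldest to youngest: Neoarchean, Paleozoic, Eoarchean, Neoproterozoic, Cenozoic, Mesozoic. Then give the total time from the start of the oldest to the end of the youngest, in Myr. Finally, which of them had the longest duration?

Start ages (Ma): Eoarchean 4031, Neoarchean 2800, Neoproterozoic 1000, Paleozoic 538.8, Mesozoic 251.902, Cenozoic 66.
Ordered oldest to youngest: Eoarchean, Neoarchean, Neoproterozoic, Paleozoic, Mesozoic, Cenozoic.
Span = 4031 − 0 = 4031 Myr.
Durations: Eoarchean 431, Neoproterozoic 461.2, Paleozoic 286.898, Neoarchean 300, Cenozoic 66, Mesozoic 185.902 → longest is Neoproterozoic (461.2 Myr).

Eoarchean, Neoarchean, Neoproterozoic, Paleozoic, Mesozoic, Cenozoic; total span 4031 Myr; longest is Neoproterozoic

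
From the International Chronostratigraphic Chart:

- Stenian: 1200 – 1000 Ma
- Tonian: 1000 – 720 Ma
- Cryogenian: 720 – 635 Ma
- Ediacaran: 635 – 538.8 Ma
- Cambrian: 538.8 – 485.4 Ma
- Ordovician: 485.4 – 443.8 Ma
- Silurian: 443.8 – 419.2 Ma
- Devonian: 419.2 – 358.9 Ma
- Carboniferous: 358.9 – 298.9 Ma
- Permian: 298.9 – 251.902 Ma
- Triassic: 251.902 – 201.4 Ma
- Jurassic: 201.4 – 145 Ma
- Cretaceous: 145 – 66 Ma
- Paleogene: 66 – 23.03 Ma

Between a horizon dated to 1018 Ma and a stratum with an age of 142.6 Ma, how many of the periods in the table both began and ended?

11

1018 Ma sits inside the Stenian (1200–1000) and 142.6 Ma inside the Cretaceous (145–66); neither of those is wholly between the two dates.
The listed periods lying completely between them are Tonian, Cryogenian, Ediacaran, Cambrian, Ordovician, Silurian, Devonian, Carboniferous, Permian, Triassic, Jurassic — 11 in all.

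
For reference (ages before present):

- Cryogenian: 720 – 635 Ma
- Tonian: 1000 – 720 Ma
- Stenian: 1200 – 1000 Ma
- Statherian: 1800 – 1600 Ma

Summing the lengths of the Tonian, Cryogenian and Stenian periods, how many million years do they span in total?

565 million years

Duration is start − end for each: (1000 − 720) + (720 − 635) + (1200 − 1000).
That is 280 + 85 + 200, which totals 565 million years.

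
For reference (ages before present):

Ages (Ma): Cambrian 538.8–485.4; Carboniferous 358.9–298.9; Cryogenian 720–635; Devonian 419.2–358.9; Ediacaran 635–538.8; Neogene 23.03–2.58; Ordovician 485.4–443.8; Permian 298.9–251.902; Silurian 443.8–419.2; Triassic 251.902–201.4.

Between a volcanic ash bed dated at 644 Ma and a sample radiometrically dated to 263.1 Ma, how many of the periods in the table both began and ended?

The older date is 644 Ma and the younger is 263.1 Ma.
Periods with start < 644 and end > 263.1 Ma: Ediacaran (635–538.8), Cambrian (538.8–485.4), Ordovician (485.4–443.8), Silurian (443.8–419.2), Devonian (419.2–358.9), Carboniferous (358.9–298.9).
That is 6 complete periods.

6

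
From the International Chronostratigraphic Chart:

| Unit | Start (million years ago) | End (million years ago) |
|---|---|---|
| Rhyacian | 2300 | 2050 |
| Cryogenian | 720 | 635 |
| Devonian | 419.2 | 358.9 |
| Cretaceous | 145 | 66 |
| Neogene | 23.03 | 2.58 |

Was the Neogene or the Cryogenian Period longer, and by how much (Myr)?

Neogene: 23.03 − 2.58 = 20.45 Myr.
Cryogenian: 720 − 635 = 85 Myr.
Difference: 85 − 20.45 = 64.55 Myr, so the Cryogenian was longer.

Cryogenian, by 64.55 million years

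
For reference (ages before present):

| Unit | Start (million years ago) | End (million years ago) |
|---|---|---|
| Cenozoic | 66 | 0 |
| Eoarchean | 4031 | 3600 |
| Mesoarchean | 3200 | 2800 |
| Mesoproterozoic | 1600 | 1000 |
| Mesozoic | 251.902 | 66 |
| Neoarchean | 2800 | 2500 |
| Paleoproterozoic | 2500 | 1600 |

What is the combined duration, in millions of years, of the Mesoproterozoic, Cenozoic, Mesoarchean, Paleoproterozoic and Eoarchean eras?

Duration is start − end for each: (1600 − 1000) + (66 − 0) + (3200 − 2800) + (2500 − 1600) + (4031 − 3600).
That is 600 + 66 + 400 + 900 + 431, which totals 2397 million years.

2397 million years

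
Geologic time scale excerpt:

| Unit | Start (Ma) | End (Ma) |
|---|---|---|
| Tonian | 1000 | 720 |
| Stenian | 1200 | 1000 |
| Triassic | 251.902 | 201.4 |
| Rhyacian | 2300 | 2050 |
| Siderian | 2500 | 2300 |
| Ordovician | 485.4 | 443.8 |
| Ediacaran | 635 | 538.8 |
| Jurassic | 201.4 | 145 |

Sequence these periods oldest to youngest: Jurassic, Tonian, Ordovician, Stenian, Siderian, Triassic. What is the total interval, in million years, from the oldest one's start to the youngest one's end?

Siderian, Stenian, Tonian, Ordovician, Triassic, Jurassic; total span 2355 Myr

Start ages (Ma): Siderian 2500, Stenian 1200, Tonian 1000, Ordovician 485.4, Triassic 251.902, Jurassic 201.4.
Ordered oldest to youngest: Siderian, Stenian, Tonian, Ordovician, Triassic, Jurassic.
Span = 2500 − 145 = 2355 Myr.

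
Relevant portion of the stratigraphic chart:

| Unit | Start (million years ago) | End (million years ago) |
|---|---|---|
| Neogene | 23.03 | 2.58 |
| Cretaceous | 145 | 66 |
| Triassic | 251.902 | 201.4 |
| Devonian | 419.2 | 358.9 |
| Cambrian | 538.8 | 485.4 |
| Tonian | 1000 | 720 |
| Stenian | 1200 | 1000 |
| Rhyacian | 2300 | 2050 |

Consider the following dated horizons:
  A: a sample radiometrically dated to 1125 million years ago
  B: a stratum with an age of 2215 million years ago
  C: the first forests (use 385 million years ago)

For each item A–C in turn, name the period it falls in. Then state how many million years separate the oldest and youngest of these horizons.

A: 1125 Ma lies in 1200–1000 Ma, so Stenian.
B: 2215 Ma lies in 2300–2050 Ma, so Rhyacian.
C: 385 Ma lies in 419.2–358.9 Ma, so Devonian.
Oldest = 2215 Ma, youngest = 385 Ma → span 1830 Myr.

A — Stenian; B — Rhyacian; C — Devonian; span 1830 million years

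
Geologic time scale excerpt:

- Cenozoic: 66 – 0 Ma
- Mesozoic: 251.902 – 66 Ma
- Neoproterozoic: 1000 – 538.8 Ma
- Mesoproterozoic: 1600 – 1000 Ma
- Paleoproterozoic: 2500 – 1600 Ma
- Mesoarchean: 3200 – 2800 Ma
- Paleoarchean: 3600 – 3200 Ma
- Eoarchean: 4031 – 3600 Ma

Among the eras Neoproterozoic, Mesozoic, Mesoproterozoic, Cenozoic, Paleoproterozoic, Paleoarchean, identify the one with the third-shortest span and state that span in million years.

Paleoarchean, 400 million years

Start − end for each: Neoproterozoic 1000 − 538.8 = 461.2; Mesozoic 251.902 − 66 = 185.902; Mesoproterozoic 1600 − 1000 = 600; Cenozoic 66 − 0 = 66; Paleoproterozoic 2500 − 1600 = 900; Paleoarchean 3600 − 3200 = 400.
Ranking these from shortest: Cenozoic < Mesozoic < Paleoarchean < Neoproterozoic < Mesoproterozoic < Paleoproterozoic.
Position 3 in that ranking is Paleoarchean, which lasted 400 Myr.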